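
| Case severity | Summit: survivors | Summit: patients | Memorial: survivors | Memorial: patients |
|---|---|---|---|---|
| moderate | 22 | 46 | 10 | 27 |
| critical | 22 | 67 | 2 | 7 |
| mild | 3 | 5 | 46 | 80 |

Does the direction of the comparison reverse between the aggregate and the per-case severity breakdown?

Moderate: Summit 22/46 = 47.8%, Memorial 10/27 = 37.0% → Summit
Critical: Summit 22/67 = 32.8%, Memorial 2/7 = 28.6% → Summit
Mild: Summit 3/5 = 60.0%, Memorial 46/80 = 57.5% → Summit
Overall: Summit 47/118 = 39.8%, Memorial 58/114 = 50.9% → Memorial
Summit wins each case group but Memorial wins overall — the comparison reverses. Summit's patients skew toward critical, which has a lower base rate.

Yes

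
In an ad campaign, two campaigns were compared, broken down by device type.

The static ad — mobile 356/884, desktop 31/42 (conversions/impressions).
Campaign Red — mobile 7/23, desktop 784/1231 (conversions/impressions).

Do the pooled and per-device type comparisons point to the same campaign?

Mobile: the static ad 356/884 = 40.3%, Campaign Red 7/23 = 30.4% → the static ad
Desktop: the static ad 31/42 = 73.8%, Campaign Red 784/1231 = 63.7% → the static ad
Overall: the static ad 387/926 = 41.8%, Campaign Red 791/1254 = 63.1% → Campaign Red
The static ad wins each device group but Campaign Red wins overall — the comparison reverses. The static ad's impressions skew toward mobile, which has a lower base rate.

No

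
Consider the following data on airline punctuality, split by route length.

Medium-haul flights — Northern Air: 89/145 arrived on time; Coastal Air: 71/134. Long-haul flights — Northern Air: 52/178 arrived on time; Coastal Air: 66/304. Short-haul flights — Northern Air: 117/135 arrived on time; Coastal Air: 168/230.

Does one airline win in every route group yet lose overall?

Medium-haul: Northern Air 89/145 = 61.4%, Coastal Air 71/134 = 53.0% → Northern Air
Long-haul: Northern Air 52/178 = 29.2%, Coastal Air 66/304 = 21.7% → Northern Air
Short-haul: Northern Air 117/135 = 86.7%, Coastal Air 168/230 = 73.0% → Northern Air
Overall: Northern Air 258/458 = 56.3%, Coastal Air 305/668 = 45.7% → Northern Air
Northern Air wins overall and in every route group — no reversal.

No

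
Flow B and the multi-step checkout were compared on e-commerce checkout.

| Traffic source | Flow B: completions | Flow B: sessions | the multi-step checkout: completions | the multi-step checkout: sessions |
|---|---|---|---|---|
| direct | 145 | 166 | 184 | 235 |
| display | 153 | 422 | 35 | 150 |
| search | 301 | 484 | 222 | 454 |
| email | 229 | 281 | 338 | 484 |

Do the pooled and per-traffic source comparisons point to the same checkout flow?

Direct: Flow B 145/166 = 87.3%, the multi-step checkout 184/235 = 78.3% → Flow B
Display: Flow B 153/422 = 36.3%, the multi-step checkout 35/150 = 23.3% → Flow B
Search: Flow B 301/484 = 62.2%, the multi-step checkout 222/454 = 48.9% → Flow B
Email: Flow B 229/281 = 81.5%, the multi-step checkout 338/484 = 69.8% → Flow B
Overall: Flow B 828/1353 = 61.2%, the multi-step checkout 779/1323 = 58.9% → Flow B
Flow B wins overall and in every traffic group — no reversal.

Yes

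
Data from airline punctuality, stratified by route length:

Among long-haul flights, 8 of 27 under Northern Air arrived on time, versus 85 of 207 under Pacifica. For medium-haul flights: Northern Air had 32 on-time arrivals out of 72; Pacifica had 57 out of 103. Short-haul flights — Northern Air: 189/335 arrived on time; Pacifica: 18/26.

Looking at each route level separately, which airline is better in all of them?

Pacifica

Long-haul: Northern Air 8/27 = 29.6%, Pacifica 85/207 = 41.1% → Pacifica
Medium-haul: Northern Air 32/72 = 44.4%, Pacifica 57/103 = 55.3% → Pacifica
Short-haul: Northern Air 189/335 = 56.4%, Pacifica 18/26 = 69.2% → Pacifica
Pacifica has the higher rate in all 3 groups.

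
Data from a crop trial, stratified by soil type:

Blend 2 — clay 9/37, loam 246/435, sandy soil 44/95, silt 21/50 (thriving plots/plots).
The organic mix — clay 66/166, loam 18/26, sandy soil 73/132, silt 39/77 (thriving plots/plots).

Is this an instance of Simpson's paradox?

Yes

Clay: Blend 2 9/37 = 24.3%, the organic mix 66/166 = 39.8% → the organic mix
Loam: Blend 2 246/435 = 56.6%, the organic mix 18/26 = 69.2% → the organic mix
Sandy soil: Blend 2 44/95 = 46.3%, the organic mix 73/132 = 55.3% → the organic mix
Silt: Blend 2 21/50 = 42.0%, the organic mix 39/77 = 50.6% → the organic mix
Overall: Blend 2 320/617 = 51.9%, the organic mix 196/401 = 48.9% → Blend 2
The organic mix wins each soil group but Blend 2 wins overall — the comparison reverses. The organic mix's plots skew toward clay, which has a lower base rate.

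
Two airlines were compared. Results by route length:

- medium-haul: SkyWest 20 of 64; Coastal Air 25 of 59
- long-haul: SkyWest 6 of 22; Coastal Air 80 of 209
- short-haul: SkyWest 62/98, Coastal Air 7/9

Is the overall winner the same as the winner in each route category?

No

Medium-haul: SkyWest 20/64 = 31.2%, Coastal Air 25/59 = 42.4% → Coastal Air
Long-haul: SkyWest 6/22 = 27.3%, Coastal Air 80/209 = 38.3% → Coastal Air
Short-haul: SkyWest 62/98 = 63.3%, Coastal Air 7/9 = 77.8% → Coastal Air
Overall: SkyWest 88/184 = 47.8%, Coastal Air 112/277 = 40.4% → SkyWest
Coastal Air wins each route group but SkyWest wins overall — the comparison reverses. Coastal Air's flights skew toward long-haul, which has a lower base rate.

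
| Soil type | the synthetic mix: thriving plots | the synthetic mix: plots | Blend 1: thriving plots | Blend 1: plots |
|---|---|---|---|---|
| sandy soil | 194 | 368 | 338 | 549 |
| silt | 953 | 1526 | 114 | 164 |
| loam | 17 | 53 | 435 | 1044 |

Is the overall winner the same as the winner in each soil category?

Sandy soil: the synthetic mix 194/368 = 52.7%, Blend 1 338/549 = 61.6% → Blend 1
Silt: the synthetic mix 953/1526 = 62.5%, Blend 1 114/164 = 69.5% → Blend 1
Loam: the synthetic mix 17/53 = 32.1%, Blend 1 435/1044 = 41.7% → Blend 1
Overall: the synthetic mix 1164/1947 = 59.8%, Blend 1 887/1757 = 50.5% → the synthetic mix
Blend 1 wins each soil group but the synthetic mix wins overall — the comparison reverses. Blend 1's plots skew toward loam, which has a lower base rate.

No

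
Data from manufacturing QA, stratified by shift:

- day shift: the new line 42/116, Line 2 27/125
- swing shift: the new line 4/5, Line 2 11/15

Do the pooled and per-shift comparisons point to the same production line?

Yes

Day shift: the new line 42/116 = 36.2%, Line 2 27/125 = 21.6% → the new line
Swing shift: the new line 4/5 = 80.0%, Line 2 11/15 = 73.3% → the new line
Overall: the new line 46/121 = 38.0%, Line 2 38/140 = 27.1% → the new line
The new line wins overall and in every shift group — no reversal.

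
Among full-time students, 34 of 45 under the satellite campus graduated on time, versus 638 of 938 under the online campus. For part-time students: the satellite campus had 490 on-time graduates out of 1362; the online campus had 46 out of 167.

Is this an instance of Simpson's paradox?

Full-time: the satellite campus 34/45 = 75.6%, the online campus 638/938 = 68.0% → the satellite campus
Part-time: the satellite campus 490/1362 = 36.0%, the online campus 46/167 = 27.5% → the satellite campus
Overall: the satellite campus 524/1407 = 37.2%, the online campus 684/1105 = 61.9% → the online campus
The satellite campus wins each enrollment group but the online campus wins overall — the comparison reverses. The satellite campus's students skew toward part-time, which has a lower base rate.

Yes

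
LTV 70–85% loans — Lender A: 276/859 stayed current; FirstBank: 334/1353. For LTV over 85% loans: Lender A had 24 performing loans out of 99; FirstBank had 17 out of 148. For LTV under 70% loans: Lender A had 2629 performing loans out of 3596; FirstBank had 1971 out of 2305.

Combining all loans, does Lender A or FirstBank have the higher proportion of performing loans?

Lender A

LTV 70–85%: Lender A 276/859 = 32.1%, FirstBank 334/1353 = 24.7% → Lender A
LTV over 85%: Lender A 24/99 = 24.2%, FirstBank 17/148 = 11.5% → Lender A
LTV under 70%: Lender A 2629/3596 = 73.1%, FirstBank 1971/2305 = 85.5% → FirstBank
Overall: Lender A 2929/4554 = 64.3%, FirstBank 2322/3806 = 61.0% → Lender A
(Neither sweeps every loan-to-value group, but Lender A has the higher pooled rate.)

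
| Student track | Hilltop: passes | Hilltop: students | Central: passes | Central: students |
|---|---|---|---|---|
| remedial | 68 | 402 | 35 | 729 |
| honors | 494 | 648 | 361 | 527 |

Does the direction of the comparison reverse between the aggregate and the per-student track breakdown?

Remedial: Hilltop 68/402 = 16.9%, Central 35/729 = 4.8% → Hilltop
Honors: Hilltop 494/648 = 76.2%, Central 361/527 = 68.5% → Hilltop
Overall: Hilltop 562/1050 = 53.5%, Central 396/1256 = 31.5% → Hilltop
Hilltop wins overall and in every student group — no reversal.

No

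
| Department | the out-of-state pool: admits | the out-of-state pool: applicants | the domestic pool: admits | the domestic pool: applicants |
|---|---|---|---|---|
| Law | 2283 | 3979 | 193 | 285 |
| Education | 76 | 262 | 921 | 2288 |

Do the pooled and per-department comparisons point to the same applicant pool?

No

Law: the out-of-state pool 2283/3979 = 57.4%, the domestic pool 193/285 = 67.7% → the domestic pool
Education: the out-of-state pool 76/262 = 29.0%, the domestic pool 921/2288 = 40.3% → the domestic pool
Overall: the out-of-state pool 2359/4241 = 55.6%, the domestic pool 1114/2573 = 43.3% → the out-of-state pool
The domestic pool wins each department group but the out-of-state pool wins overall — the comparison reverses. The domestic pool's applicants skew toward Education, which has a lower base rate.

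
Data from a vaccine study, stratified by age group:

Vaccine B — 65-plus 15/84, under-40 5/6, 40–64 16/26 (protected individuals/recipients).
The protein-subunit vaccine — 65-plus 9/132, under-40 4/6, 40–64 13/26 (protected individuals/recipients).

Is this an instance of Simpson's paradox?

No

65-plus: Vaccine B 15/84 = 17.9%, the protein-subunit vaccine 9/132 = 6.8% → Vaccine B
Under-40: Vaccine B 5/6 = 83.3%, the protein-subunit vaccine 4/6 = 66.7% → Vaccine B
40–64: Vaccine B 16/26 = 61.5%, the protein-subunit vaccine 13/26 = 50.0% → Vaccine B
Overall: Vaccine B 36/116 = 31.0%, the protein-subunit vaccine 26/164 = 15.9% → Vaccine B
Vaccine B wins overall and in every age group — no reversal.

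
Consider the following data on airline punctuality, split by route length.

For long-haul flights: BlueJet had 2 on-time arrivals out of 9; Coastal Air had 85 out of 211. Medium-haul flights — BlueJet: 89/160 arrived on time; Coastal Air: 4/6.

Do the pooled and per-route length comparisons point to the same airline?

No

Long-haul: BlueJet 2/9 = 22.2%, Coastal Air 85/211 = 40.3% → Coastal Air
Medium-haul: BlueJet 89/160 = 55.6%, Coastal Air 4/6 = 66.7% → Coastal Air
Overall: BlueJet 91/169 = 53.8%, Coastal Air 89/217 = 41.0% → BlueJet
Coastal Air wins each route group but BlueJet wins overall — the comparison reverses. Coastal Air's flights skew toward long-haul, which has a lower base rate.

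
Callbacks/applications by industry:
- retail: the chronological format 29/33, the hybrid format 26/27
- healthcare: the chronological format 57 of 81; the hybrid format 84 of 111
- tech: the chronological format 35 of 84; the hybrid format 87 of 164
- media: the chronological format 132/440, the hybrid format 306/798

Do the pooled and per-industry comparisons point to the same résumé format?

Yes

Retail: the chronological format 29/33 = 87.9%, the hybrid format 26/27 = 96.3% → the hybrid format
Healthcare: the chronological format 57/81 = 70.4%, the hybrid format 84/111 = 75.7% → the hybrid format
Tech: the chronological format 35/84 = 41.7%, the hybrid format 87/164 = 53.0% → the hybrid format
Media: the chronological format 132/440 = 30.0%, the hybrid format 306/798 = 38.3% → the hybrid format
Overall: the chronological format 253/638 = 39.7%, the hybrid format 503/1100 = 45.7% → the hybrid format
The hybrid format wins overall and in every industry group — no reversal.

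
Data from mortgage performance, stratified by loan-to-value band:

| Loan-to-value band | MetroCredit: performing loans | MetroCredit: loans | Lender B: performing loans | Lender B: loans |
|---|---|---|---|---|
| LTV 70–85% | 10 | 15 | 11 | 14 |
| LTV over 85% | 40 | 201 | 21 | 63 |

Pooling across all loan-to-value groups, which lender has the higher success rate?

LTV 70–85%: MetroCredit 10/15 = 66.7%, Lender B 11/14 = 78.6% → Lender B
LTV over 85%: MetroCredit 40/201 = 19.9%, Lender B 21/63 = 33.3% → Lender B
Overall: MetroCredit 50/216 = 23.1%, Lender B 32/77 = 41.6% → Lender B

Lender B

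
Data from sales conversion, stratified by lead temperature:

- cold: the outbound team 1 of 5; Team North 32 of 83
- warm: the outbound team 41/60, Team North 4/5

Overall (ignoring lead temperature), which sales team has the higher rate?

Cold: the outbound team 1/5 = 20.0%, Team North 32/83 = 38.6% → Team North
Warm: the outbound team 41/60 = 68.3%, Team North 4/5 = 80.0% → Team North
Overall: the outbound team 42/65 = 64.6%, Team North 36/88 = 40.9% → the outbound team
(Team North wins every lead group but the outbound team wins overall — Team North's leads skew toward the low-rate cold group.)

the outbound team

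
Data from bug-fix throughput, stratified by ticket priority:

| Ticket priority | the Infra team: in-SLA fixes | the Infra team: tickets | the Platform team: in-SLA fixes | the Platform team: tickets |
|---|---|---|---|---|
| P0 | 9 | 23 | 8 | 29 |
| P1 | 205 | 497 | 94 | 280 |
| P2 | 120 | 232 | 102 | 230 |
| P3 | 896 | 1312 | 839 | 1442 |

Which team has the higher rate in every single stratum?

P0: the Infra team 9/23 = 39.1%, the Platform team 8/29 = 27.6% → the Infra team
P1: the Infra team 205/497 = 41.2%, the Platform team 94/280 = 33.6% → the Infra team
P2: the Infra team 120/232 = 51.7%, the Platform team 102/230 = 44.3% → the Infra team
P3: the Infra team 896/1312 = 68.3%, the Platform team 839/1442 = 58.2% → the Infra team
The Infra team has the higher rate in all 4 groups.

the Infra team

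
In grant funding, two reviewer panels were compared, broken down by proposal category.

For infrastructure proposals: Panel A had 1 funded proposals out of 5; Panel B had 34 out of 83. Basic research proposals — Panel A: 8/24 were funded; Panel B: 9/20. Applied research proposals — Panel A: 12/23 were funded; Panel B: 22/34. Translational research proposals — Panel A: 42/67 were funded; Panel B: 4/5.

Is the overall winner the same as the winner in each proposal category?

No

Infrastructure: Panel A 1/5 = 20.0%, Panel B 34/83 = 41.0% → Panel B
Basic research: Panel A 8/24 = 33.3%, Panel B 9/20 = 45.0% → Panel B
Applied research: Panel A 12/23 = 52.2%, Panel B 22/34 = 64.7% → Panel B
Translational research: Panel A 42/67 = 62.7%, Panel B 4/5 = 80.0% → Panel B
Overall: Panel A 63/119 = 52.9%, Panel B 69/142 = 48.6% → Panel A
Panel B wins each proposal group but Panel A wins overall — the comparison reverses. Panel B's proposals skew toward infrastructure, which has a lower base rate.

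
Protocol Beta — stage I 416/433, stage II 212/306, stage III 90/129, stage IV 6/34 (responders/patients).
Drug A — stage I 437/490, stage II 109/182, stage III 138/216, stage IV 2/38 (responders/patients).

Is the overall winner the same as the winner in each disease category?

Stage I: Protocol Beta 416/433 = 96.1%, Drug A 437/490 = 89.2% → Protocol Beta
Stage II: Protocol Beta 212/306 = 69.3%, Drug A 109/182 = 59.9% → Protocol Beta
Stage III: Protocol Beta 90/129 = 69.8%, Drug A 138/216 = 63.9% → Protocol Beta
Stage IV: Protocol Beta 6/34 = 17.6%, Drug A 2/38 = 5.3% → Protocol Beta
Overall: Protocol Beta 724/902 = 80.3%, Drug A 686/926 = 74.1% → Protocol Beta
Protocol Beta wins overall and in every disease group — no reversal.

Yes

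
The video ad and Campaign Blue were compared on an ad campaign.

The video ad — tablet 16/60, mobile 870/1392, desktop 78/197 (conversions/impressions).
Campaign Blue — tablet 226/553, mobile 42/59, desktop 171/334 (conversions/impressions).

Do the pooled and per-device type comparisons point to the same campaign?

No

Tablet: the video ad 16/60 = 26.7%, Campaign Blue 226/553 = 40.9% → Campaign Blue
Mobile: the video ad 870/1392 = 62.5%, Campaign Blue 42/59 = 71.2% → Campaign Blue
Desktop: the video ad 78/197 = 39.6%, Campaign Blue 171/334 = 51.2% → Campaign Blue
Overall: the video ad 964/1649 = 58.5%, Campaign Blue 439/946 = 46.4% → the video ad
Campaign Blue wins each device group but the video ad wins overall — the comparison reverses. Campaign Blue's impressions skew toward tablet, which has a lower base rate.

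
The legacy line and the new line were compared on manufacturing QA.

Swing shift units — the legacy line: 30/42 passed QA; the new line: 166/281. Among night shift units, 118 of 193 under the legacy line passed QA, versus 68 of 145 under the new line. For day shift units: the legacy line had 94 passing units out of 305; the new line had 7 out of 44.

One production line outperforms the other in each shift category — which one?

Swing shift: the legacy line 30/42 = 71.4%, the new line 166/281 = 59.1% → the legacy line
Night shift: the legacy line 118/193 = 61.1%, the new line 68/145 = 46.9% → the legacy line
Day shift: the legacy line 94/305 = 30.8%, the new line 7/44 = 15.9% → the legacy line
The legacy line has the higher rate in all 3 groups.

the legacy line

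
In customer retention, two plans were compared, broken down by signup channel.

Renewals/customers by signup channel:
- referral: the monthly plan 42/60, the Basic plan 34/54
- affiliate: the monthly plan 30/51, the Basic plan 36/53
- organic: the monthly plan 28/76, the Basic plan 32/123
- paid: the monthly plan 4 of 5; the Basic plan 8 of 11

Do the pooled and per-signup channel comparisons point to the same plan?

No

Referral: the monthly plan 42/60 = 70.0%, the Basic plan 34/54 = 63.0% → the monthly plan
Affiliate: the monthly plan 30/51 = 58.8%, the Basic plan 36/53 = 67.9% → the Basic plan
Organic: the monthly plan 28/76 = 36.8%, the Basic plan 32/123 = 26.0% → the monthly plan
Paid: the monthly plan 4/5 = 80.0%, the Basic plan 8/11 = 72.7% → the monthly plan
Overall: the monthly plan 104/192 = 54.2%, the Basic plan 110/241 = 45.6% → the monthly plan
Neither sweeps: the monthly plan wins 3 of 4 groups, the Basic plan wins 1. The monthly plan wins overall but not every group — no Simpson reversal.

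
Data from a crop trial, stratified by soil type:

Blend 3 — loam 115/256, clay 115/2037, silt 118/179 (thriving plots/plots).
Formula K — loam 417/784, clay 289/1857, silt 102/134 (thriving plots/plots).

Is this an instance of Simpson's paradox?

Loam: Blend 3 115/256 = 44.9%, Formula K 417/784 = 53.2% → Formula K
Clay: Blend 3 115/2037 = 5.6%, Formula K 289/1857 = 15.6% → Formula K
Silt: Blend 3 118/179 = 65.9%, Formula K 102/134 = 76.1% → Formula K
Overall: Blend 3 348/2472 = 14.1%, Formula K 808/2775 = 29.1% → Formula K
Formula K wins overall and in every soil group — no reversal.

No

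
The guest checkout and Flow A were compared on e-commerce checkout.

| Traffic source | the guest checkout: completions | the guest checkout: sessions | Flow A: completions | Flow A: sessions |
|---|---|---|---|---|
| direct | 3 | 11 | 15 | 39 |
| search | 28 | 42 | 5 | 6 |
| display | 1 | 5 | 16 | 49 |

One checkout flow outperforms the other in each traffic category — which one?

Direct: the guest checkout 3/11 = 27.3%, Flow A 15/39 = 38.5% → Flow A
Search: the guest checkout 28/42 = 66.7%, Flow A 5/6 = 83.3% → Flow A
Display: the guest checkout 1/5 = 20.0%, Flow A 16/49 = 32.7% → Flow A
Flow A has the higher rate in all 3 groups.

Flow A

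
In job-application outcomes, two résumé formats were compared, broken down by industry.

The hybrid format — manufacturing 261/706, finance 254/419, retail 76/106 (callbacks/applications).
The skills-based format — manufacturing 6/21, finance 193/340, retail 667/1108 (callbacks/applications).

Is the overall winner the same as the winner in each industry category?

No

Manufacturing: the hybrid format 261/706 = 37.0%, the skills-based format 6/21 = 28.6% → the hybrid format
Finance: the hybrid format 254/419 = 60.6%, the skills-based format 193/340 = 56.8% → the hybrid format
Retail: the hybrid format 76/106 = 71.7%, the skills-based format 667/1108 = 60.2% → the hybrid format
Overall: the hybrid format 591/1231 = 48.0%, the skills-based format 866/1469 = 59.0% → the skills-based format
The hybrid format wins each industry group but the skills-based format wins overall — the comparison reverses. The hybrid format's applications skew toward manufacturing, which has a lower base rate.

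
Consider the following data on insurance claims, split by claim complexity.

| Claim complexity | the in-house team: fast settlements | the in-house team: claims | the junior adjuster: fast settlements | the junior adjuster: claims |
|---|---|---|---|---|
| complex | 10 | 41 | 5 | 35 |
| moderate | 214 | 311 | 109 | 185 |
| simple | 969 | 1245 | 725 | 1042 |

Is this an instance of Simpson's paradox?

Complex: the in-house team 10/41 = 24.4%, the junior adjuster 5/35 = 14.3% → the in-house team
Moderate: the in-house team 214/311 = 68.8%, the junior adjuster 109/185 = 58.9% → the in-house team
Simple: the in-house team 969/1245 = 77.8%, the junior adjuster 725/1042 = 69.6% → the in-house team
Overall: the in-house team 1193/1597 = 74.7%, the junior adjuster 839/1262 = 66.5% → the in-house team
The in-house team wins overall and in every claim group — no reversal.

No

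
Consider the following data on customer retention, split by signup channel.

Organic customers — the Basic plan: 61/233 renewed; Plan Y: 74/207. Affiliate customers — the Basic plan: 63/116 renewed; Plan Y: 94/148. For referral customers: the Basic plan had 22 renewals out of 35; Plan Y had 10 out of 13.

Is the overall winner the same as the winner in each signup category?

Organic: the Basic plan 61/233 = 26.2%, Plan Y 74/207 = 35.7% → Plan Y
Affiliate: the Basic plan 63/116 = 54.3%, Plan Y 94/148 = 63.5% → Plan Y
Referral: the Basic plan 22/35 = 62.9%, Plan Y 10/13 = 76.9% → Plan Y
Overall: the Basic plan 146/384 = 38.0%, Plan Y 178/368 = 48.4% → Plan Y
Plan Y wins overall and in every signup group — no reversal.

Yes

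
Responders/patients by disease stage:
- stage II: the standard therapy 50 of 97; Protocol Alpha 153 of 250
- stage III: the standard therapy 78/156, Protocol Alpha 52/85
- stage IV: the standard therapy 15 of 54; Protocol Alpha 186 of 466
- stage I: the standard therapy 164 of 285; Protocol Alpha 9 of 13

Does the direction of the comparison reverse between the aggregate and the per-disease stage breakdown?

Yes

Stage II: the standard therapy 50/97 = 51.5%, Protocol Alpha 153/250 = 61.2% → Protocol Alpha
Stage III: the standard therapy 78/156 = 50.0%, Protocol Alpha 52/85 = 61.2% → Protocol Alpha
Stage IV: the standard therapy 15/54 = 27.8%, Protocol Alpha 186/466 = 39.9% → Protocol Alpha
Stage I: the standard therapy 164/285 = 57.5%, Protocol Alpha 9/13 = 69.2% → Protocol Alpha
Overall: the standard therapy 307/592 = 51.9%, Protocol Alpha 400/814 = 49.1% → the standard therapy
Protocol Alpha wins each disease group but the standard therapy wins overall — the comparison reverses. Protocol Alpha's patients skew toward stage IV, which has a lower base rate.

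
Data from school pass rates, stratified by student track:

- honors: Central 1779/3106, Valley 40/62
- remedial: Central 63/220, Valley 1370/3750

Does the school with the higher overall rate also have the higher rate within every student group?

No

Honors: Central 1779/3106 = 57.3%, Valley 40/62 = 64.5% → Valley
Remedial: Central 63/220 = 28.6%, Valley 1370/3750 = 36.5% → Valley
Overall: Central 1842/3326 = 55.4%, Valley 1410/3812 = 37.0% → Central
Valley wins each student group but Central wins overall — the comparison reverses. Valley's students skew toward remedial, which has a lower base rate.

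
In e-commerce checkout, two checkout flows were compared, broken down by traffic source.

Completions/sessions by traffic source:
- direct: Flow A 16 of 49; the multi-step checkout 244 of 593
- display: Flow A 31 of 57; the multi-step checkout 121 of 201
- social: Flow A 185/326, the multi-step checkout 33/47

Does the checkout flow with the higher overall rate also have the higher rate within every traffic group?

No

Direct: Flow A 16/49 = 32.7%, the multi-step checkout 244/593 = 41.1% → the multi-step checkout
Display: Flow A 31/57 = 54.4%, the multi-step checkout 121/201 = 60.2% → the multi-step checkout
Social: Flow A 185/326 = 56.7%, the multi-step checkout 33/47 = 70.2% → the multi-step checkout
Overall: Flow A 232/432 = 53.7%, the multi-step checkout 398/841 = 47.3% → Flow A
The multi-step checkout wins each traffic group but Flow A wins overall — the comparison reverses. The multi-step checkout's sessions skew toward direct, which has a lower base rate.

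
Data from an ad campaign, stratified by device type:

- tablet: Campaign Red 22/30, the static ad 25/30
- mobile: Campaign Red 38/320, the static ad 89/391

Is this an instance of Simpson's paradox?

No

Tablet: Campaign Red 22/30 = 73.3%, the static ad 25/30 = 83.3% → the static ad
Mobile: Campaign Red 38/320 = 11.9%, the static ad 89/391 = 22.8% → the static ad
Overall: Campaign Red 60/350 = 17.1%, the static ad 114/421 = 27.1% → the static ad
The static ad wins overall and in every device group — no reversal.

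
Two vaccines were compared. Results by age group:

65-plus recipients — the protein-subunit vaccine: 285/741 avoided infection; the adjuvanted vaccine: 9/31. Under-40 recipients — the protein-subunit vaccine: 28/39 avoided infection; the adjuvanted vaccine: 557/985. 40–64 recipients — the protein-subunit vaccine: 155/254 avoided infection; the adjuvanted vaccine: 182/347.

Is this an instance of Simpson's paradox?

65-plus: the protein-subunit vaccine 285/741 = 38.5%, the adjuvanted vaccine 9/31 = 29.0% → the protein-subunit vaccine
Under-40: the protein-subunit vaccine 28/39 = 71.8%, the adjuvanted vaccine 557/985 = 56.5% → the protein-subunit vaccine
40–64: the protein-subunit vaccine 155/254 = 61.0%, the adjuvanted vaccine 182/347 = 52.4% → the protein-subunit vaccine
Overall: the protein-subunit vaccine 468/1034 = 45.3%, the adjuvanted vaccine 748/1363 = 54.9% → the adjuvanted vaccine
The protein-subunit vaccine wins each age group but the adjuvanted vaccine wins overall — the comparison reverses. The protein-subunit vaccine's recipients skew toward 65-plus, which has a lower base rate.

Yes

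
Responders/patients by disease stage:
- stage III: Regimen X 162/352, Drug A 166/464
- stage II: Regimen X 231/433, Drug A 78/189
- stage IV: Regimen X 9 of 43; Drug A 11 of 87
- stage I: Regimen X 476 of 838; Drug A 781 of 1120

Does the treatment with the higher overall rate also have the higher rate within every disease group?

Stage III: Regimen X 162/352 = 46.0%, Drug A 166/464 = 35.8% → Regimen X
Stage II: Regimen X 231/433 = 53.3%, Drug A 78/189 = 41.3% → Regimen X
Stage IV: Regimen X 9/43 = 20.9%, Drug A 11/87 = 12.6% → Regimen X
Stage I: Regimen X 476/838 = 56.8%, Drug A 781/1120 = 69.7% → Drug A
Overall: Regimen X 878/1666 = 52.7%, Drug A 1036/1860 = 55.7% → Drug A
Neither sweeps: Regimen X wins 3 of 4 groups, Drug A wins 1. Drug A wins overall but not every group — no Simpson reversal.

No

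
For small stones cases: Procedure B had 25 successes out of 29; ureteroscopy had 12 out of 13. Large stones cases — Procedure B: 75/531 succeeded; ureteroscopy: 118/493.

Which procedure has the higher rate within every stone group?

ureteroscopy

Small stones: Procedure B 25/29 = 86.2%, ureteroscopy 12/13 = 92.3% → ureteroscopy
Large stones: Procedure B 75/531 = 14.1%, ureteroscopy 118/493 = 23.9% → ureteroscopy
Ureteroscopy has the higher rate in both groups.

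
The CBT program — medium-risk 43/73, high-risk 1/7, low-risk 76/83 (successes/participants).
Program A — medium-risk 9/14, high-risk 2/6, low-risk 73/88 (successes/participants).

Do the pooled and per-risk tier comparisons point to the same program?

No

Medium-risk: the CBT program 43/73 = 58.9%, Program A 9/14 = 64.3% → Program A
High-risk: the CBT program 1/7 = 14.3%, Program A 2/6 = 33.3% → Program A
Low-risk: the CBT program 76/83 = 91.6%, Program A 73/88 = 83.0% → the CBT program
Overall: the CBT program 120/163 = 73.6%, Program A 84/108 = 77.8% → Program A
Neither sweeps: the CBT program wins 1 of 3 groups, Program A wins 2. Program A wins overall but not every group — no Simpson reversal.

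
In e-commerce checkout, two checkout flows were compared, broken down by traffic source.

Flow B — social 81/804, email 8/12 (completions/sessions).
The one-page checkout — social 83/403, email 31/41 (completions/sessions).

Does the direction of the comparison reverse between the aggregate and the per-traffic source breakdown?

No

Social: Flow B 81/804 = 10.1%, the one-page checkout 83/403 = 20.6% → the one-page checkout
Email: Flow B 8/12 = 66.7%, the one-page checkout 31/41 = 75.6% → the one-page checkout
Overall: Flow B 89/816 = 10.9%, the one-page checkout 114/444 = 25.7% → the one-page checkout
The one-page checkout wins overall and in every traffic group — no reversal.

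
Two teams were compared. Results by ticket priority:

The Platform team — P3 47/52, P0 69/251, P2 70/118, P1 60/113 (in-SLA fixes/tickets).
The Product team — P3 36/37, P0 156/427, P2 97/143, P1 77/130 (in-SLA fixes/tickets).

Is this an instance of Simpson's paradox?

P3: the Platform team 47/52 = 90.4%, the Product team 36/37 = 97.3% → the Product team
P0: the Platform team 69/251 = 27.5%, the Product team 156/427 = 36.5% → the Product team
P2: the Platform team 70/118 = 59.3%, the Product team 97/143 = 67.8% → the Product team
P1: the Platform team 60/113 = 53.1%, the Product team 77/130 = 59.2% → the Product team
Overall: the Platform team 246/534 = 46.1%, the Product team 366/737 = 49.7% → the Product team
The Product team wins overall and in every ticket group — no reversal.

No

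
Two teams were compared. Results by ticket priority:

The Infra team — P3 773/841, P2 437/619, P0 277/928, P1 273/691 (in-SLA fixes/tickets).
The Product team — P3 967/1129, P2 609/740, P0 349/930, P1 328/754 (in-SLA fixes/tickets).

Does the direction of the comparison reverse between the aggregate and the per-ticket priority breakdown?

P3: the Infra team 773/841 = 91.9%, the Product team 967/1129 = 85.7% → the Infra team
P2: the Infra team 437/619 = 70.6%, the Product team 609/740 = 82.3% → the Product team
P0: the Infra team 277/928 = 29.8%, the Product team 349/930 = 37.5% → the Product team
P1: the Infra team 273/691 = 39.5%, the Product team 328/754 = 43.5% → the Product team
Overall: the Infra team 1760/3079 = 57.2%, the Product team 2253/3553 = 63.4% → the Product team
Neither sweeps: the Infra team wins 1 of 4 groups, the Product team wins 3. The Product team wins overall but not every group — no Simpson reversal.

No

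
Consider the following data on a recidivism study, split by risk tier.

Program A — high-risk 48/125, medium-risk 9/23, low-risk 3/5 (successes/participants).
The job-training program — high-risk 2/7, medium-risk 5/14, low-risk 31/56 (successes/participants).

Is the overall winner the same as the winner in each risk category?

No

High-risk: Program A 48/125 = 38.4%, the job-training program 2/7 = 28.6% → Program A
Medium-risk: Program A 9/23 = 39.1%, the job-training program 5/14 = 35.7% → Program A
Low-risk: Program A 3/5 = 60.0%, the job-training program 31/56 = 55.4% → Program A
Overall: Program A 60/153 = 39.2%, the job-training program 38/77 = 49.4% → the job-training program
Program A wins each risk group but the job-training program wins overall — the comparison reverses. Program A's participants skew toward high-risk, which has a lower base rate.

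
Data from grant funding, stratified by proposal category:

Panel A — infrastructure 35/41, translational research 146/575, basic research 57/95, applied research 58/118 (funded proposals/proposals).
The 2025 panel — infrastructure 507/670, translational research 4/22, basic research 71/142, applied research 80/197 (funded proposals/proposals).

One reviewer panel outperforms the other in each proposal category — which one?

Infrastructure: Panel A 35/41 = 85.4%, the 2025 panel 507/670 = 75.7% → Panel A
Translational research: Panel A 146/575 = 25.4%, the 2025 panel 4/22 = 18.2% → Panel A
Basic research: Panel A 57/95 = 60.0%, the 2025 panel 71/142 = 50.0% → Panel A
Applied research: Panel A 58/118 = 49.2%, the 2025 panel 80/197 = 40.6% → Panel A
Panel A has the higher rate in all 4 groups.

Panel A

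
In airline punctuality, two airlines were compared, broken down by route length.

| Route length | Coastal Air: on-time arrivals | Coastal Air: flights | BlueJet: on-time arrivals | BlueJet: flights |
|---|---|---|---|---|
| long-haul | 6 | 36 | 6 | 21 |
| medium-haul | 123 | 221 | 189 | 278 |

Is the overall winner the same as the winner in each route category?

Long-haul: Coastal Air 6/36 = 16.7%, BlueJet 6/21 = 28.6% → BlueJet
Medium-haul: Coastal Air 123/221 = 55.7%, BlueJet 189/278 = 68.0% → BlueJet
Overall: Coastal Air 129/257 = 50.2%, BlueJet 195/299 = 65.2% → BlueJet
BlueJet wins overall and in every route group — no reversal.

Yes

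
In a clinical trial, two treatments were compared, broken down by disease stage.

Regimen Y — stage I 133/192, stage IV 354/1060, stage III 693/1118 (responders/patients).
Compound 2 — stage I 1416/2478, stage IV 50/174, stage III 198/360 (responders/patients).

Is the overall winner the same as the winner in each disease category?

Stage I: Regimen Y 133/192 = 69.3%, Compound 2 1416/2478 = 57.1% → Regimen Y
Stage IV: Regimen Y 354/1060 = 33.4%, Compound 2 50/174 = 28.7% → Regimen Y
Stage III: Regimen Y 693/1118 = 62.0%, Compound 2 198/360 = 55.0% → Regimen Y
Overall: Regimen Y 1180/2370 = 49.8%, Compound 2 1664/3012 = 55.2% → Compound 2
Regimen Y wins each disease group but Compound 2 wins overall — the comparison reverses. Regimen Y's patients skew toward stage IV, which has a lower base rate.

No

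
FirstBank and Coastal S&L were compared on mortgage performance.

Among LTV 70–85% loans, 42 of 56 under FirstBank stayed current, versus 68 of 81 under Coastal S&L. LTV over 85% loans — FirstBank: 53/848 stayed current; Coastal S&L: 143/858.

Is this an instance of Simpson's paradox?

LTV 70–85%: FirstBank 42/56 = 75.0%, Coastal S&L 68/81 = 84.0% → Coastal S&L
LTV over 85%: FirstBank 53/848 = 6.2%, Coastal S&L 143/858 = 16.7% → Coastal S&L
Overall: FirstBank 95/904 = 10.5%, Coastal S&L 211/939 = 22.5% → Coastal S&L
Coastal S&L wins overall and in every loan-to-value group — no reversal.

No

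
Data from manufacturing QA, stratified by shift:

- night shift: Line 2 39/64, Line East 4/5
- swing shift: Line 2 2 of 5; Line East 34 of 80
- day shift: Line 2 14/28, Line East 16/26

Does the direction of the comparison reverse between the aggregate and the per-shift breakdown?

Yes

Night shift: Line 2 39/64 = 60.9%, Line East 4/5 = 80.0% → Line East
Swing shift: Line 2 2/5 = 40.0%, Line East 34/80 = 42.5% → Line East
Day shift: Line 2 14/28 = 50.0%, Line East 16/26 = 61.5% → Line East
Overall: Line 2 55/97 = 56.7%, Line East 54/111 = 48.6% → Line 2
Line East wins each shift group but Line 2 wins overall — the comparison reverses. Line East's units skew toward swing shift, which has a lower base rate.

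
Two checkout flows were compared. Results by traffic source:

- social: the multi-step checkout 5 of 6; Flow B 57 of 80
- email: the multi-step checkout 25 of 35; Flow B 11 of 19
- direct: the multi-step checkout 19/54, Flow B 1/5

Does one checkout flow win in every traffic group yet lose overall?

Social: the multi-step checkout 5/6 = 83.3%, Flow B 57/80 = 71.2% → the multi-step checkout
Email: the multi-step checkout 25/35 = 71.4%, Flow B 11/19 = 57.9% → the multi-step checkout
Direct: the multi-step checkout 19/54 = 35.2%, Flow B 1/5 = 20.0% → the multi-step checkout
Overall: the multi-step checkout 49/95 = 51.6%, Flow B 69/104 = 66.3% → Flow B
The multi-step checkout wins each traffic group but Flow B wins overall — the comparison reverses. The multi-step checkout's sessions skew toward direct, which has a lower base rate.

Yes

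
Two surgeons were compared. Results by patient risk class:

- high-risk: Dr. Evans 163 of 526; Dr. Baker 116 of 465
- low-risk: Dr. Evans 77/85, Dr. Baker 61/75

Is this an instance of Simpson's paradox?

High-risk: Dr. Evans 163/526 = 31.0%, Dr. Baker 116/465 = 24.9% → Dr. Evans
Low-risk: Dr. Evans 77/85 = 90.6%, Dr. Baker 61/75 = 81.3% → Dr. Evans
Overall: Dr. Evans 240/611 = 39.3%, Dr. Baker 177/540 = 32.8% → Dr. Evans
Dr. Evans wins overall and in every patient risk group — no reversal.

No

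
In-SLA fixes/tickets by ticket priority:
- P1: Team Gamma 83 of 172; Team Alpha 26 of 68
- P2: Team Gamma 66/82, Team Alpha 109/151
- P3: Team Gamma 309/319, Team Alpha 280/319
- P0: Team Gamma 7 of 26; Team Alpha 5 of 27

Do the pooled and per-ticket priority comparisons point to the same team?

Yes

P1: Team Gamma 83/172 = 48.3%, Team Alpha 26/68 = 38.2% → Team Gamma
P2: Team Gamma 66/82 = 80.5%, Team Alpha 109/151 = 72.2% → Team Gamma
P3: Team Gamma 309/319 = 96.9%, Team Alpha 280/319 = 87.8% → Team Gamma
P0: Team Gamma 7/26 = 26.9%, Team Alpha 5/27 = 18.5% → Team Gamma
Overall: Team Gamma 465/599 = 77.6%, Team Alpha 420/565 = 74.3% → Team Gamma
Team Gamma wins overall and in every ticket group — no reversal.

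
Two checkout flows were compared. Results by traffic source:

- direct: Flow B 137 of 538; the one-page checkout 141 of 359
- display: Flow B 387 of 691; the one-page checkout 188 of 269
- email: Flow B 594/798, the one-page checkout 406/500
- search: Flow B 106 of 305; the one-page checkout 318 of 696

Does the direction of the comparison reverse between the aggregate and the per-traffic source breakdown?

No

Direct: Flow B 137/538 = 25.5%, the one-page checkout 141/359 = 39.3% → the one-page checkout
Display: Flow B 387/691 = 56.0%, the one-page checkout 188/269 = 69.9% → the one-page checkout
Email: Flow B 594/798 = 74.4%, the one-page checkout 406/500 = 81.2% → the one-page checkout
Search: Flow B 106/305 = 34.8%, the one-page checkout 318/696 = 45.7% → the one-page checkout
Overall: Flow B 1224/2332 = 52.5%, the one-page checkout 1053/1824 = 57.7% → the one-page checkout
The one-page checkout wins overall and in every traffic group — no reversal.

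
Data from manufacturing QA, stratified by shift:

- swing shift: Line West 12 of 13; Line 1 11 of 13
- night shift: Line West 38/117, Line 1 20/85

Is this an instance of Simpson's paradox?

No

Swing shift: Line West 12/13 = 92.3%, Line 1 11/13 = 84.6% → Line West
Night shift: Line West 38/117 = 32.5%, Line 1 20/85 = 23.5% → Line West
Overall: Line West 50/130 = 38.5%, Line 1 31/98 = 31.6% → Line West
Line West wins overall and in every shift group — no reversal.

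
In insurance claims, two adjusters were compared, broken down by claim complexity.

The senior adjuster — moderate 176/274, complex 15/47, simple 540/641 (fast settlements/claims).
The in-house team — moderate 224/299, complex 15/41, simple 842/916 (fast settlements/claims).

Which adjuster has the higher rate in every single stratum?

Moderate: the senior adjuster 176/274 = 64.2%, the in-house team 224/299 = 74.9% → the in-house team
Complex: the senior adjuster 15/47 = 31.9%, the in-house team 15/41 = 36.6% → the in-house team
Simple: the senior adjuster 540/641 = 84.2%, the in-house team 842/916 = 91.9% → the in-house team
The in-house team has the higher rate in all 3 groups.

the in-house team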